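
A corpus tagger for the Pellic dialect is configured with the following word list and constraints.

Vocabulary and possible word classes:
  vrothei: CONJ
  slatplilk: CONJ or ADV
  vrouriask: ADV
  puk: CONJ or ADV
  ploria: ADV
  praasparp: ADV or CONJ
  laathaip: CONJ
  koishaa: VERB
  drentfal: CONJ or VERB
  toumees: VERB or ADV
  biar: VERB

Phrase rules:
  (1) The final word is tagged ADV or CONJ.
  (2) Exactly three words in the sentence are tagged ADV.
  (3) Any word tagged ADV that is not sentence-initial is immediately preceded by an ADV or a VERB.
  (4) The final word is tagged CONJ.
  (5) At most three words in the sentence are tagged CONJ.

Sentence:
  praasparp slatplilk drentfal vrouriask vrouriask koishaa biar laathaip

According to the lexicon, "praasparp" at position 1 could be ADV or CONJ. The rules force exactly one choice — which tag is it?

Candidates per position — 1:praasparp {ADV,CONJ}; 2:slatplilk {CONJ,ADV}; 3:drentfal {CONJ,VERB}; 4:vrouriask {ADV}; 5:vrouriask {ADV}; 6:koishaa {VERB}; 7:biar {VERB}; 8:laathaip {CONJ}.
If word 3 were CONJ, no tagging could satisfy rule 3; so word 3 is VERB.
Position 1: the remaining choice is settled jointly with positions 2 — only ADV at position 1 is part of a tagging that satisfies every rule.
The only consistent sequence is: ADV CONJ VERB ADV ADV VERB VERB CONJ.
Verifying each rule — rule 1 ok; rule 2 ok; rule 3 ok; rule 4 ok; rule 5 ok.

ADV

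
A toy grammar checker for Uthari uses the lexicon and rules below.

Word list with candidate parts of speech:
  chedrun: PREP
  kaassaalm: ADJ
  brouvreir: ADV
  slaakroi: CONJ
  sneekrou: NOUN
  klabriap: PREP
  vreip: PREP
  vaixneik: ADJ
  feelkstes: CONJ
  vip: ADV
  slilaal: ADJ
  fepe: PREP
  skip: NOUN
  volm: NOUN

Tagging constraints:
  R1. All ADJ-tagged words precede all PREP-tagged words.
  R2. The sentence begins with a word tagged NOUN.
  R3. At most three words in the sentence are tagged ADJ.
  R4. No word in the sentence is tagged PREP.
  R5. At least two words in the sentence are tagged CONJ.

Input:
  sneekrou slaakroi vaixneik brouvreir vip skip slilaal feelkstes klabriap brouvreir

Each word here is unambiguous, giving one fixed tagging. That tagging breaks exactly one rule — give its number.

Fixed tagging: NOUN CONJ ADJ ADV ADV NOUN ADJ CONJ PREP ADV.
Rule check: R1 ✓, R2 ✓, R3 ✓, R4 ✗, R5 ✓.
Only rule 4 fails.

4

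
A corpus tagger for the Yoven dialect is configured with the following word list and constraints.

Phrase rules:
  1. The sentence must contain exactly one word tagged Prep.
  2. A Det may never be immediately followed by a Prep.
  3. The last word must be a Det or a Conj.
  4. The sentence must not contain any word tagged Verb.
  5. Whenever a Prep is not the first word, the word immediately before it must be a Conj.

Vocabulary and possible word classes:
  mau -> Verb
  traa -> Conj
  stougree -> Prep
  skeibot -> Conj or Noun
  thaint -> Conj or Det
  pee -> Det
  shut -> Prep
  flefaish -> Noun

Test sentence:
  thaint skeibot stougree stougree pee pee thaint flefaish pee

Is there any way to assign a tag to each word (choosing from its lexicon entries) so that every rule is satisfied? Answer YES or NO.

NO

Candidates per position — 1:thaint {Conj,Det}; 2:skeibot {Conj,Noun}; 3:stougree {Prep}; 4:stougree {Prep}; 5:pee {Det}; 6:pee {Det}; 7:thaint {Conj,Det}; 8:flefaish {Noun}; 9:pee {Det}.
Rule 1 cannot be satisfied by any choice of tags from the lexicon.
So there is no consistent tagging.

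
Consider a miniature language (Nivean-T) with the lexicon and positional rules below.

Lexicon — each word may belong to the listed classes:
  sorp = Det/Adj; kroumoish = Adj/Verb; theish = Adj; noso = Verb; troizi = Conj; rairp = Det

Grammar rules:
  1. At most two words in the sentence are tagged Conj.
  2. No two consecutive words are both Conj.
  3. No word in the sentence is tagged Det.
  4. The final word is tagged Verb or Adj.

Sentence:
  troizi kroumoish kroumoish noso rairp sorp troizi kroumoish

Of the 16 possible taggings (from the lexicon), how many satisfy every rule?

0

Candidates per position — 1:troizi {Conj}; 2:kroumoish {Adj,Verb}; 3:kroumoish {Adj,Verb}; 4:noso {Verb}; 5:rairp {Det}; 6:sorp {Det,Adj}; 7:troizi {Conj}; 8:kroumoish {Adj,Verb}.
There are 16 candidate sequences in total.
Rule 3 cannot be satisfied by any choice of tags from the lexicon.
So there is no consistent tagging.
Count = 0.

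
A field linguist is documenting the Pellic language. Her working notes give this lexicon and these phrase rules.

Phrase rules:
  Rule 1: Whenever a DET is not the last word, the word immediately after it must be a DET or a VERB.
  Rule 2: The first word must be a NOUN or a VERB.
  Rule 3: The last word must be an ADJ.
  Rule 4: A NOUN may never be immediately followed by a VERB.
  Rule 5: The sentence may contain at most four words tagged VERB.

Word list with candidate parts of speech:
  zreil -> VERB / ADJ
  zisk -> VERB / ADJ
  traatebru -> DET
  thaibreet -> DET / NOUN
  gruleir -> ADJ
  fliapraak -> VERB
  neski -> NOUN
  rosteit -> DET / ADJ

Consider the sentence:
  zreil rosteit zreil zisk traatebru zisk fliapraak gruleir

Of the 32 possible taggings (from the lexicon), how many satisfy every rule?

Candidates per position — 1:zreil {VERB,ADJ}; 2:rosteit {DET,ADJ}; 3:zreil {VERB,ADJ}; 4:zisk {VERB,ADJ}; 5:traatebru {DET}; 6:zisk {VERB,ADJ}; 7:fliapraak {VERB}; 8:gruleir {ADJ}.
There are 32 candidate sequences in total.
The sequences that satisfy every rule: VERB DET VERB ADJ DET VERB VERB ADJ; VERB ADJ VERB ADJ DET VERB VERB ADJ; VERB ADJ ADJ VERB DET VERB VERB ADJ; VERB ADJ ADJ ADJ DET VERB VERB ADJ.
Count = 4.

4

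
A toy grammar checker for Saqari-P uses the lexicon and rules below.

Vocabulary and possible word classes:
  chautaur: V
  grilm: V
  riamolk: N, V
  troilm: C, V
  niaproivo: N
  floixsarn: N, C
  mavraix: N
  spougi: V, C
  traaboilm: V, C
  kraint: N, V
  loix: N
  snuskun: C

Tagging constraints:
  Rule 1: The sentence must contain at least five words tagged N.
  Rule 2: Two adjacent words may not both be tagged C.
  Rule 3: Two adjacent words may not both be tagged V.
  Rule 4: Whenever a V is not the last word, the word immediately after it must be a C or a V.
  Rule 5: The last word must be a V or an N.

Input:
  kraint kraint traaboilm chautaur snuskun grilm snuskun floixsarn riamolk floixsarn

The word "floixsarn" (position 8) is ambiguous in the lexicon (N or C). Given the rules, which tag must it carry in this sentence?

Candidates per position — 1:kraint {N,V}; 2:kraint {N,V}; 3:traaboilm {V,C}; 4:chautaur {V}; 5:snuskun {C}; 6:grilm {V}; 7:snuskun {C}; 8:floixsarn {N,C}; 9:riamolk {N,V}; 10:floixsarn {N,C}.
If word 1 were V, no tagging could satisfy rule 1; so word 1 is N.
If word 2 were V, no tagging could satisfy rule 1; so word 2 is N.
If word 3 were V, no tagging could satisfy rule 3; so word 3 is C.
If word 8 were C, no tagging could satisfy rule 1; so word 8 is N.
If word 9 were V, no tagging could satisfy rule 1; so word 9 is N.
If word 10 were C, no tagging could satisfy rule 1; so word 10 is N.
The unique satisfying tagging is: N N C V C V C N N N.
Verifying each rule — rule 1 ok; rule 2 ok; rule 3 ok; rule 4 ok; rule 5 ok.

N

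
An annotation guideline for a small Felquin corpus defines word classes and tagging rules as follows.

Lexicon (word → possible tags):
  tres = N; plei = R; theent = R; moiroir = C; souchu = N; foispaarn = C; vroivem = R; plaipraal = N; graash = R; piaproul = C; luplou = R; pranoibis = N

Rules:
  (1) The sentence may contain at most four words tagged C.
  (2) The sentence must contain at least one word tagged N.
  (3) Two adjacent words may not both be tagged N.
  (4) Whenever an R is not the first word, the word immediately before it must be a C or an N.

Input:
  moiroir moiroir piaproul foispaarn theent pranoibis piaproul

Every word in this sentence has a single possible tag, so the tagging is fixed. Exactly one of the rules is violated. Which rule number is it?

1

Fixed tagging: C C C C R N C.
Applying the rules: R1 fails, R2 ok, R3 ok, R4 ok.
Only rule 1 fails.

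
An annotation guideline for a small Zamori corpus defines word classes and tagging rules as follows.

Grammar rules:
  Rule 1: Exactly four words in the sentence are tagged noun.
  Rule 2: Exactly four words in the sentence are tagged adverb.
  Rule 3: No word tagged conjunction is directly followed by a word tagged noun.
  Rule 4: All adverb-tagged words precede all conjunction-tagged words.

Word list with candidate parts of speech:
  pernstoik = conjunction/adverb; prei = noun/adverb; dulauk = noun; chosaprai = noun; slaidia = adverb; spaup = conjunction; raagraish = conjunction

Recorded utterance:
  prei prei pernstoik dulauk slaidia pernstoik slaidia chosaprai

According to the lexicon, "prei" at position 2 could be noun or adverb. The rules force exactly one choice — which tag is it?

Candidates per position — 1:prei {noun,adverb}; 2:prei {noun,adverb}; 3:pernstoik {conjunction,adverb}; 4:dulauk {noun}; 5:slaidia {adverb}; 6:pernstoik {conjunction,adverb}; 7:slaidia {adverb}; 8:chosaprai {noun}.
Position 1: tagging it adverb would leave rule 1 unsatisfiable, so it must be noun.
Position 2: tagging it adverb would leave rule 1 unsatisfiable, so it must be noun.
Position 3: tagging it conjunction would leave rule 2 unsatisfiable, so it must be adverb.
Position 6: tagging it conjunction would leave rule 2 unsatisfiable, so it must be adverb.
So the tagging must be: noun noun adverb noun adverb adverb adverb noun.
Check: rule 1 holds; rule 2 holds; rule 3 holds; rule 4 holds.

noun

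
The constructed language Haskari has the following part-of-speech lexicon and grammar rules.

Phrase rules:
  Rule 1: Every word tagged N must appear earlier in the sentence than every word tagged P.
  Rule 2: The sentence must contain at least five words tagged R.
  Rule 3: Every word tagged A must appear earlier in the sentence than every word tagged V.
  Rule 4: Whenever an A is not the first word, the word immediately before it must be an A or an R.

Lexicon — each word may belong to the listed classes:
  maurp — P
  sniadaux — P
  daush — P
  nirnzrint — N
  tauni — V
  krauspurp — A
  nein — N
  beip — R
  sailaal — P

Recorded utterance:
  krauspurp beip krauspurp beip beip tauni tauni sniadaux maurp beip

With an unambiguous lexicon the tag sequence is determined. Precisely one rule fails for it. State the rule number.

Fixed tagging: A R A R R V V P P R.
Rule check: R1 ✓, R2 ✗, R3 ✓, R4 ✓.
Only rule 2 fails.

2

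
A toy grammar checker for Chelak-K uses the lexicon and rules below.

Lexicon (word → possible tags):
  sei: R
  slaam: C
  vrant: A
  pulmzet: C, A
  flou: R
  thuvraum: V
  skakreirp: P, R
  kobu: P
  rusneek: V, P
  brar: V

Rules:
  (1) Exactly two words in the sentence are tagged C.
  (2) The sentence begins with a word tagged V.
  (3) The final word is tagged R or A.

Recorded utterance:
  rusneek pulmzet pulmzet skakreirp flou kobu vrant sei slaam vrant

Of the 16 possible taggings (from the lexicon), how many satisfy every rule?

Candidates per position — 1:rusneek {V,P}; 2:pulmzet {C,A}; 3:pulmzet {C,A}; 4:skakreirp {P,R}; 5:flou {R}; 6:kobu {P}; 7:vrant {A}; 8:sei {R}; 9:slaam {C}; 10:vrant {A}.
There are 16 candidate sequences in total.
The sequences that satisfy every rule: V C A P R P A R C A; V C A R R P A R C A; V A C P R P A R C A; V A C R R P A R C A.
Count = 4.

4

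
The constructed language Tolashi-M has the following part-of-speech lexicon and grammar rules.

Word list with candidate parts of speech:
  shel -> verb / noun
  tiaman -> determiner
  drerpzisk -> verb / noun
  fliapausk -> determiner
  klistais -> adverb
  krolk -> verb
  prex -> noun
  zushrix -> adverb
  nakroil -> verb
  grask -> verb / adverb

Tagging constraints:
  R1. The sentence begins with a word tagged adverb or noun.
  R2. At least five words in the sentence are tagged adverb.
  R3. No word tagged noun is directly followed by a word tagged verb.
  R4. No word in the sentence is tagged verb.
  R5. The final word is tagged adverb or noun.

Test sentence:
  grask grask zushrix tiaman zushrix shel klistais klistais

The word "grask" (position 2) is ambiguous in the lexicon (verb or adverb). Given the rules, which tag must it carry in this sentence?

Candidates per position — 1:grask {verb,adverb}; 2:grask {verb,adverb}; 3:zushrix {adverb}; 4:tiaman {determiner}; 5:zushrix {adverb}; 6:shel {verb,noun}; 7:klistais {adverb}; 8:klistais {adverb}.
If word 1 were verb, no tagging could satisfy rule 1; so word 1 is adverb.
If word 2 were verb, no tagging could satisfy rule 4; so word 2 is adverb.
If word 6 were verb, no tagging could satisfy rule 4; so word 6 is noun.
So the tagging must be: adverb adverb adverb determiner adverb noun adverb adverb.
Verifying each rule — rule 1 ✓; rule 2 ✓; rule 3 ✓; rule 4 ✓; rule 5 ✓.

adverb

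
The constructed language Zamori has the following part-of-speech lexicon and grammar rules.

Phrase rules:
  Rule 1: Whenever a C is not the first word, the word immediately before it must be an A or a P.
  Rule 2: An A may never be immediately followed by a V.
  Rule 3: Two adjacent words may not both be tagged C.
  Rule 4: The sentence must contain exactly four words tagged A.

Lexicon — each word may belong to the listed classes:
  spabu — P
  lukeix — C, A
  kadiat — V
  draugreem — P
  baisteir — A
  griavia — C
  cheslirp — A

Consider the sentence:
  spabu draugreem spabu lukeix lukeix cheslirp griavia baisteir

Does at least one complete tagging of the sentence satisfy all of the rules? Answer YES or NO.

YES

Candidates per position — 1:spabu {P}; 2:draugreem {P}; 3:spabu {P}; 4:lukeix {C,A}; 5:lukeix {C,A}; 6:cheslirp {A}; 7:griavia {C}; 8:baisteir {A}.
One satisfying assignment: P P P A A A C A.
Rule-by-rule: rule 1 satisfied; rule 2 satisfied; rule 3 satisfied; rule 4 satisfied.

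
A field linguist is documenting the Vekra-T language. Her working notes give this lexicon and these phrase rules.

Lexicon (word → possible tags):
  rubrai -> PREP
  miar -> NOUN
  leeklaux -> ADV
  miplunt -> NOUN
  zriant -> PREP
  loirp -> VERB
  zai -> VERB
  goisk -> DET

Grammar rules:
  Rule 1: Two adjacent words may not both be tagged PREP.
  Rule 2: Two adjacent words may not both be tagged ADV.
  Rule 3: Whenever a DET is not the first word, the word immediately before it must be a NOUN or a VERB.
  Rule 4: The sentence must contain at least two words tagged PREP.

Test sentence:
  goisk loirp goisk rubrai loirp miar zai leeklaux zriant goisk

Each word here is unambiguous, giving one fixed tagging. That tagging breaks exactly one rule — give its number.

3

Fixed tagging: DET VERB DET PREP VERB NOUN VERB ADV PREP DET.
Rule check: R1 holds, R2 holds, R3 violated, R4 holds.
Only rule 3 fails.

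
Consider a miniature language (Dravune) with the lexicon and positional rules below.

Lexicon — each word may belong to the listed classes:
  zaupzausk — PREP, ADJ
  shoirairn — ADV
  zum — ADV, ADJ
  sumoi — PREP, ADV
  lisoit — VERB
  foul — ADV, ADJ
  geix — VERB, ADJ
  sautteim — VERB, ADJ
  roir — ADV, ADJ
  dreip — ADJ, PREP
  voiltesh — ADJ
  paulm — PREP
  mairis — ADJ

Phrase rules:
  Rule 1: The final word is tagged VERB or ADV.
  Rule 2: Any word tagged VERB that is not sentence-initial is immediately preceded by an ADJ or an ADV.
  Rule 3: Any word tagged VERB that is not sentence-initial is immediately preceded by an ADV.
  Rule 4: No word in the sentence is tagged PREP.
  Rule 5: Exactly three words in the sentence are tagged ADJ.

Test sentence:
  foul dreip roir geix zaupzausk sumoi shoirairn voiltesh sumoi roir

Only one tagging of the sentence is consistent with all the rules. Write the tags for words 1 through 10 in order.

ADV ADJ ADV VERB ADJ ADV ADV ADJ ADV ADV

Candidates per position — 1:foul {ADV,ADJ}; 2:dreip {ADJ,PREP}; 3:roir {ADV,ADJ}; 4:geix {VERB,ADJ}; 5:zaupzausk {PREP,ADJ}; 6:sumoi {PREP,ADV}; 7:shoirairn {ADV}; 8:voiltesh {ADJ}; 9:sumoi {PREP,ADV}; 10:roir {ADV,ADJ}.
At position 2, choosing PREP makes rule 4 impossible to satisfy; hence ADJ.
At position 5, choosing PREP makes rule 4 impossible to satisfy; hence ADJ.
At position 6, choosing PREP makes rule 4 impossible to satisfy; hence ADV.
At position 9, choosing PREP makes rule 4 impossible to satisfy; hence ADV.
At position 10, choosing ADJ makes rule 1 impossible to satisfy; hence ADV.
At position 1, choosing ADJ makes rule 5 impossible to satisfy; hence ADV.
At position 3, choosing ADJ makes rule 5 impossible to satisfy; hence ADV.
At position 4, choosing ADJ makes rule 5 impossible to satisfy; hence VERB.
That leaves exactly one tagging: ADV ADJ ADV VERB ADJ ADV ADV ADJ ADV ADV.
Checking: rule 1 holds; rule 2 holds; rule 3 holds; rule 4 holds; rule 5 holds.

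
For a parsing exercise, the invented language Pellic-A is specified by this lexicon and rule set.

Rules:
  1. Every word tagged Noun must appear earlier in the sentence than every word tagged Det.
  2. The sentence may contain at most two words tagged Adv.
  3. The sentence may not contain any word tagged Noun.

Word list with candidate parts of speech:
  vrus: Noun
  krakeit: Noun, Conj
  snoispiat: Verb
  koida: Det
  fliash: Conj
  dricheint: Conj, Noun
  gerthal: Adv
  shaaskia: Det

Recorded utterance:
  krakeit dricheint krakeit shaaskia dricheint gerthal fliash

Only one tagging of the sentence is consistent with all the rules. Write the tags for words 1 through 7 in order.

Conj Conj Conj Det Conj Adv Conj

Candidates per position — 1:krakeit {Noun,Conj}; 2:dricheint {Conj,Noun}; 3:krakeit {Noun,Conj}; 4:shaaskia {Det}; 5:dricheint {Conj,Noun}; 6:gerthal {Adv}; 7:fliash {Conj}.
Word 1 cannot be Noun — rule 3 would then fail for every completion. It is Conj.
Word 2 cannot be Noun — rule 3 would then fail for every completion. It is Conj.
Word 3 cannot be Noun — rule 3 would then fail for every completion. It is Conj.
Word 5 cannot be Noun — rule 1 would then fail for every completion. It is Conj.
The only consistent sequence is: Conj Conj Conj Det Conj Adv Conj.
Rule-by-rule: rule 1 satisfied; rule 2 satisfied; rule 3 satisfied.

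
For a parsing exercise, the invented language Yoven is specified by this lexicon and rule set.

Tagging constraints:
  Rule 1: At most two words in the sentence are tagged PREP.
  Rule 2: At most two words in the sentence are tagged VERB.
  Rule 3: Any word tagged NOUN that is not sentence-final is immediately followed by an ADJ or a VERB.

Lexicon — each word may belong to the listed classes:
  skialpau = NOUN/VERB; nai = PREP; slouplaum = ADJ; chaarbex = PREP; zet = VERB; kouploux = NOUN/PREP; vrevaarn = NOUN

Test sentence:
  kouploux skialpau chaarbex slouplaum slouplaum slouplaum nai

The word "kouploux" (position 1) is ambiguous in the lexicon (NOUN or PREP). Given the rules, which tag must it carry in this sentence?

Candidates per position — 1:kouploux {NOUN,PREP}; 2:skialpau {NOUN,VERB}; 3:chaarbex {PREP}; 4:slouplaum {ADJ}; 5:slouplaum {ADJ}; 6:slouplaum {ADJ}; 7:nai {PREP}.
If word 1 were PREP, no tagging could satisfy rule 1; so word 1 is NOUN.
If word 2 were NOUN, no tagging could satisfy rule 3; so word 2 is VERB.
The only consistent sequence is: NOUN VERB PREP ADJ ADJ ADJ PREP.
Rule-by-rule: rule 1 satisfied; rule 2 satisfied; rule 3 satisfied.

NOUN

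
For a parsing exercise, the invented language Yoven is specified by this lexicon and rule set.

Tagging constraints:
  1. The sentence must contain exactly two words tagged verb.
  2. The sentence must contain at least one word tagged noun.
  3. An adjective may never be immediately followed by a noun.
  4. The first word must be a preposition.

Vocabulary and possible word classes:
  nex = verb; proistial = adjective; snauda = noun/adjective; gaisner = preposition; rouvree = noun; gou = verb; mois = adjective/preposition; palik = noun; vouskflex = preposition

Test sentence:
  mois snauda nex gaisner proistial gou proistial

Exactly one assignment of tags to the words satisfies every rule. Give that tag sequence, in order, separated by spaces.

preposition noun verb preposition adjective verb adjective

Candidates per position — 1:mois {adjective,preposition}; 2:snauda {noun,adjective}; 3:nex {verb}; 4:gaisner {preposition}; 5:proistial {adjective}; 6:gou {verb}; 7:proistial {adjective}.
Position 1: adjective is ruled out by rule 4; that leaves preposition.
Position 2: adjective is ruled out by rule 2; that leaves noun.
The unique satisfying tagging is: preposition noun verb preposition adjective verb adjective.
Verifying each rule — rule 1 holds; rule 2 holds; rule 3 holds; rule 4 holds.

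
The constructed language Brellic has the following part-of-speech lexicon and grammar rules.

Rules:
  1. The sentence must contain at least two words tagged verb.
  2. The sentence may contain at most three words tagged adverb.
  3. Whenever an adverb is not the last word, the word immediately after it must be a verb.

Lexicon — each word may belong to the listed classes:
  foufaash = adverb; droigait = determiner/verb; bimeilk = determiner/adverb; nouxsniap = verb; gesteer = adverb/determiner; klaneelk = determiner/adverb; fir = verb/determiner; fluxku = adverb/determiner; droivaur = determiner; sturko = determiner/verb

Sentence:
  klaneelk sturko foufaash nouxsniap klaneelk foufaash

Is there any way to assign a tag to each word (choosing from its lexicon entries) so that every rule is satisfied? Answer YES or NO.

YES

Candidates per position — 1:klaneelk {determiner,adverb}; 2:sturko {determiner,verb}; 3:foufaash {adverb}; 4:nouxsniap {verb}; 5:klaneelk {determiner,adverb}; 6:foufaash {adverb}.
One satisfying assignment: adverb verb adverb verb determiner adverb.
Rule-by-rule: rule 1 holds; rule 2 holds; rule 3 holds.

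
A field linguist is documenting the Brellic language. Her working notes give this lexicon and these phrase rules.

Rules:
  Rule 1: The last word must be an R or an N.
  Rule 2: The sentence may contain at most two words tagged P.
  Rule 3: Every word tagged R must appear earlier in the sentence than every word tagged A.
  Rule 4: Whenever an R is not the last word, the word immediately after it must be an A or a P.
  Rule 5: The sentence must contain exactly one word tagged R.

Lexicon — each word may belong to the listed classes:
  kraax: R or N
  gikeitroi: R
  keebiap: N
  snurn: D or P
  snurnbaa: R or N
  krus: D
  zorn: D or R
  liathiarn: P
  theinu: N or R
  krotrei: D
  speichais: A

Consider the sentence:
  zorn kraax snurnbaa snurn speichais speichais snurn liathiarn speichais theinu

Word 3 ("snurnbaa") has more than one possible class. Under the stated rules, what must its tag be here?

Candidates per position — 1:zorn {D,R}; 2:kraax {R,N}; 3:snurnbaa {R,N}; 4:snurn {D,P}; 5:speichais {A}; 6:speichais {A}; 7:snurn {D,P}; 8:liathiarn {P}; 9:speichais {A}; 10:theinu {N,R}.
Position 1: R is ruled out by rule 4; that leaves D.
Position 2: R is ruled out by rule 4; that leaves N.
Position 10: R is ruled out by rule 3; that leaves N.
Position 3: N is ruled out by rule 5; that leaves R.
Position 4: D is ruled out by rule 4; that leaves P.
Position 7: P is ruled out by rule 2; that leaves D.
So the tagging must be: D N R P A A D P A N.
Verifying each rule — rule 1 ✓; rule 2 ✓; rule 3 ✓; rule 4 ✓; rule 5 ✓.

R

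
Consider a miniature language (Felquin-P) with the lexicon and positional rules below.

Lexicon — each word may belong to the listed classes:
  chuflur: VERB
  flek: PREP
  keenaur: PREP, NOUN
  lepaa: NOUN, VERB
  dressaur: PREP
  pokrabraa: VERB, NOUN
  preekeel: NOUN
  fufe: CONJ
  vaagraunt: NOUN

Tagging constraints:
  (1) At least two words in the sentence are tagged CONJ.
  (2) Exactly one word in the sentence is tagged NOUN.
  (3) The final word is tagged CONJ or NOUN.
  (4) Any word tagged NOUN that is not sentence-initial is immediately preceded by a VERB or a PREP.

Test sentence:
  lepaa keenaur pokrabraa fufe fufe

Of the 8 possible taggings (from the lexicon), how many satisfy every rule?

3

Candidates per position — 1:lepaa {NOUN,VERB}; 2:keenaur {PREP,NOUN}; 3:pokrabraa {VERB,NOUN}; 4:fufe {CONJ}; 5:fufe {CONJ}.
There are 8 candidate sequences in total.
The sequences that satisfy every rule: NOUN PREP VERB CONJ CONJ; VERB PREP NOUN CONJ CONJ; VERB NOUN VERB CONJ CONJ.
Count = 3.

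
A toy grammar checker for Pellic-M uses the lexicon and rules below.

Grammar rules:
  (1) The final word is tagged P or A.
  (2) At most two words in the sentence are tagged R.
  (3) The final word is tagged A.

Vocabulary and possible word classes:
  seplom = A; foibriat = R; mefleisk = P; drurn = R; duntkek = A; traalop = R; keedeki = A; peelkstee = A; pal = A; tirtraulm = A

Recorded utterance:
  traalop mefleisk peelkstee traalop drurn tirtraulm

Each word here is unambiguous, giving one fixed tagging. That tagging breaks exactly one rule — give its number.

2

Fixed tagging: R P A R R A.
Checking each rule: R1 pass, R2 fail, R3 pass.
Only rule 2 fails.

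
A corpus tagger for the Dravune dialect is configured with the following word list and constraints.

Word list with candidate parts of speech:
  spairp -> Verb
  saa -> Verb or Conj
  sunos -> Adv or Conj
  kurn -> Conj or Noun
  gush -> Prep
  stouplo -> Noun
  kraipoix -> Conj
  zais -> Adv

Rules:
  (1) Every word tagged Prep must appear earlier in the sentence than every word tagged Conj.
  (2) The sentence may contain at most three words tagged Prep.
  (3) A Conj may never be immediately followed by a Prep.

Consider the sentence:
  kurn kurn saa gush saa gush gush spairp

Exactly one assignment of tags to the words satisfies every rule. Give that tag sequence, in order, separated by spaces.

Noun Noun Verb Prep Verb Prep Prep Verb

Candidates per position — 1:kurn {Conj,Noun}; 2:kurn {Conj,Noun}; 3:saa {Verb,Conj}; 4:gush {Prep}; 5:saa {Verb,Conj}; 6:gush {Prep}; 7:gush {Prep}; 8:spairp {Verb}.
Position 1: Conj is ruled out by rule 1; that leaves Noun.
Position 2: Conj is ruled out by rule 1; that leaves Noun.
Position 3: Conj is ruled out by rule 1; that leaves Verb.
Position 5: Conj is ruled out by rule 1; that leaves Verb.
That leaves exactly one tagging: Noun Noun Verb Prep Verb Prep Prep Verb.
Checking: rule 1 satisfied; rule 2 satisfied; rule 3 satisfied.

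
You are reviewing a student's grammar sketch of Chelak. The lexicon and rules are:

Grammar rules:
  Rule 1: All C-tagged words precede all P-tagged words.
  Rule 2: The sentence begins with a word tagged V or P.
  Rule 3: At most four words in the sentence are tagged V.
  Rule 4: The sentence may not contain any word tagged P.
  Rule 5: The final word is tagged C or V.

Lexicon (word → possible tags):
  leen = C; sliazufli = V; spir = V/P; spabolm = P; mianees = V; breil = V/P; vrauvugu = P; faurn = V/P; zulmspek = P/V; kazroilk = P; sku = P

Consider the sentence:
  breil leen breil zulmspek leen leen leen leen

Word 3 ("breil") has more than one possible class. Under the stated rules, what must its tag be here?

Candidates per position — 1:breil {V,P}; 2:leen {C}; 3:breil {V,P}; 4:zulmspek {P,V}; 5:leen {C}; 6:leen {C}; 7:leen {C}; 8:leen {C}.
Position 1: tagging it P would leave rule 1 unsatisfiable, so it must be V.
Position 3: tagging it P would leave rule 1 unsatisfiable, so it must be V.
Position 4: tagging it P would leave rule 1 unsatisfiable, so it must be V.
That leaves exactly one tagging: V C V V C C C C.
Verifying each rule — rule 1 holds; rule 2 holds; rule 3 holds; rule 4 holds; rule 5 holds.

V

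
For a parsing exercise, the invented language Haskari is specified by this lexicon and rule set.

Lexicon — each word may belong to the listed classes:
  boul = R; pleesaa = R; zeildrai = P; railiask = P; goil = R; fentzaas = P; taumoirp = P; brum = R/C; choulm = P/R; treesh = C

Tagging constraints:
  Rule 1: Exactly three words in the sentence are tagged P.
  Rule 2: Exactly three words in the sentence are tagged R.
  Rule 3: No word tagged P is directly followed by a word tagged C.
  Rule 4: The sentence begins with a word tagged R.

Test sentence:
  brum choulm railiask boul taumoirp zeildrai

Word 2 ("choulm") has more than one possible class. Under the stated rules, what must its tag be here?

R

Candidates per position — 1:brum {R,C}; 2:choulm {P,R}; 3:railiask {P}; 4:boul {R}; 5:taumoirp {P}; 6:zeildrai {P}.
Word 1 cannot be C — rule 2 would then fail for every completion. It is R.
Word 2 cannot be P — rule 1 would then fail for every completion. It is R.
The only consistent sequence is: R R P R P P.
Check: rule 1 holds; rule 2 holds; rule 3 holds; rule 4 holds.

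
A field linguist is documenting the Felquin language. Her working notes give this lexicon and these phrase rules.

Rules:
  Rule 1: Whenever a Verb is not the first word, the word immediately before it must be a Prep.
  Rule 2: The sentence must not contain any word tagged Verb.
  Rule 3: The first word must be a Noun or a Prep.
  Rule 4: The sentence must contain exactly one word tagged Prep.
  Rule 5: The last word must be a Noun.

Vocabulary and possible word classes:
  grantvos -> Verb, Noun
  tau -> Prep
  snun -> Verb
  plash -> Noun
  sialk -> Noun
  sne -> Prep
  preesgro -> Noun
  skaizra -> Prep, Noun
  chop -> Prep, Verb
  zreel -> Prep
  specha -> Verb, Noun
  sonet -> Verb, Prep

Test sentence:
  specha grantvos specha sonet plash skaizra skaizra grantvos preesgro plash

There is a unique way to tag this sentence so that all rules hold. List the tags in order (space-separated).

Noun Noun Noun Prep Noun Noun Noun Noun Noun Noun

Candidates per position — 1:specha {Verb,Noun}; 2:grantvos {Verb,Noun}; 3:specha {Verb,Noun}; 4:sonet {Verb,Prep}; 5:plash {Noun}; 6:skaizra {Prep,Noun}; 7:skaizra {Prep,Noun}; 8:grantvos {Verb,Noun}; 9:preesgro {Noun}; 10:plash {Noun}.
If word 1 were Verb, no tagging could satisfy rule 2; so word 1 is Noun.
If word 2 were Verb, no tagging could satisfy rule 1; so word 2 is Noun.
If word 3 were Verb, no tagging could satisfy rule 1; so word 3 is Noun.
If word 4 were Verb, no tagging could satisfy rule 1; so word 4 is Prep.
If word 6 were Prep, no tagging could satisfy rule 4; so word 6 is Noun.
If word 7 were Prep, no tagging could satisfy rule 4; so word 7 is Noun.
If word 8 were Verb, no tagging could satisfy rule 1; so word 8 is Noun.
So the tagging must be: Noun Noun Noun Prep Noun Noun Noun Noun Noun Noun.
Check: rule 1 satisfied; rule 2 satisfied; rule 3 satisfied; rule 4 satisfied; rule 5 satisfied.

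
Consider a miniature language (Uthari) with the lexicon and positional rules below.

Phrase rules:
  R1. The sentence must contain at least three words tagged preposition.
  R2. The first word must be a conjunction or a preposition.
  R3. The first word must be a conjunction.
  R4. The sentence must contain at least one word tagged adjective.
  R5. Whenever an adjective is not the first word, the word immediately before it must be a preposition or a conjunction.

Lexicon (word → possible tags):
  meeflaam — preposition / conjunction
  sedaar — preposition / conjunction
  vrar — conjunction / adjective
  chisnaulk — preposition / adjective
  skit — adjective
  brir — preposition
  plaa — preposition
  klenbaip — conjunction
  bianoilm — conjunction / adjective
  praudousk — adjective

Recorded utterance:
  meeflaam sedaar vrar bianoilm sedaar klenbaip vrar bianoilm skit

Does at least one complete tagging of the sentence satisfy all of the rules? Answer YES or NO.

NO

Candidates per position — 1:meeflaam {preposition,conjunction}; 2:sedaar {preposition,conjunction}; 3:vrar {conjunction,adjective}; 4:bianoilm {conjunction,adjective}; 5:sedaar {preposition,conjunction}; 6:klenbaip {conjunction}; 7:vrar {conjunction,adjective}; 8:bianoilm {conjunction,adjective}; 9:skit {adjective}.
Every candidate sequence violates at least one rule; no consistent tagging exists.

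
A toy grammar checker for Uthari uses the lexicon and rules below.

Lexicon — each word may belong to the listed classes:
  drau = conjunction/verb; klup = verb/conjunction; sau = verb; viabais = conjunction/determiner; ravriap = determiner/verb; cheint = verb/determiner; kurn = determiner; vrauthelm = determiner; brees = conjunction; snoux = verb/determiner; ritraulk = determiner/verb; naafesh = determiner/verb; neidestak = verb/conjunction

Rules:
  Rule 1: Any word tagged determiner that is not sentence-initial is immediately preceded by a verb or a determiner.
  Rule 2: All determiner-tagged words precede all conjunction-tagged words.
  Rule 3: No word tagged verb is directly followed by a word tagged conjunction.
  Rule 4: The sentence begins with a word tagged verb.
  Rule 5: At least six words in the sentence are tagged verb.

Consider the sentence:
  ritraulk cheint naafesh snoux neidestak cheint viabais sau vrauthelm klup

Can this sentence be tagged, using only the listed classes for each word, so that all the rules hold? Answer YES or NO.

YES

Candidates per position — 1:ritraulk {determiner,verb}; 2:cheint {verb,determiner}; 3:naafesh {determiner,verb}; 4:snoux {verb,determiner}; 5:neidestak {verb,conjunction}; 6:cheint {verb,determiner}; 7:viabais {conjunction,determiner}; 8:sau {verb}; 9:vrauthelm {determiner}; 10:klup {verb,conjunction}.
One satisfying assignment: verb determiner determiner verb verb verb determiner verb determiner verb.
Rule-by-rule: rule 1 ✓; rule 2 ✓; rule 3 ✓; rule 4 ✓; rule 5 ✓.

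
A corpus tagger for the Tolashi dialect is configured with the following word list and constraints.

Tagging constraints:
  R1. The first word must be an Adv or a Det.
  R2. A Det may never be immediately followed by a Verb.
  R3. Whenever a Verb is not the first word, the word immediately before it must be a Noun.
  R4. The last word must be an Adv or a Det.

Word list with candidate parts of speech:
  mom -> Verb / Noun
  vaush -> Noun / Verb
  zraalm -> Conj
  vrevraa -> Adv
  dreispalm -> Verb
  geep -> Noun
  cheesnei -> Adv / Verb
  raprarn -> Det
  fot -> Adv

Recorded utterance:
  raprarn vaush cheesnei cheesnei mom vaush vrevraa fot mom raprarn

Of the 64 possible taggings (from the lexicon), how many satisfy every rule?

4

Candidates per position — 1:raprarn {Det}; 2:vaush {Noun,Verb}; 3:cheesnei {Adv,Verb}; 4:cheesnei {Adv,Verb}; 5:mom {Verb,Noun}; 6:vaush {Noun,Verb}; 7:vrevraa {Adv}; 8:fot {Adv}; 9:mom {Verb,Noun}; 10:raprarn {Det}.
There are 64 candidate sequences in total.
The sequences that satisfy every rule: Det Noun Adv Adv Noun Noun Adv Adv Noun Det; Det Noun Adv Adv Noun Verb Adv Adv Noun Det; Det Noun Verb Adv Noun Noun Adv Adv Noun Det; Det Noun Verb Adv Noun Verb Adv Adv Noun Det.
Count = 4.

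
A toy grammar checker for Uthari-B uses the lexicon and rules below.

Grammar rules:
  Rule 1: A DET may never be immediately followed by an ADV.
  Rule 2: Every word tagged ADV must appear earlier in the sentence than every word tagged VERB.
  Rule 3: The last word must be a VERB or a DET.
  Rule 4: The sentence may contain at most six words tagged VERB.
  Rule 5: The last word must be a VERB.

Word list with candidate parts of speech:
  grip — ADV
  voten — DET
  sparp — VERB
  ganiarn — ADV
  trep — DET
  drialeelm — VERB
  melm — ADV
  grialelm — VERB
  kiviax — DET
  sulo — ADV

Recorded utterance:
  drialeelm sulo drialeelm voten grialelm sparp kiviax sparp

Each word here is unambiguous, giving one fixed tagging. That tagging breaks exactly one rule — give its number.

2

Fixed tagging: VERB ADV VERB DET VERB VERB DET VERB.
Checking each rule: R1 ok, R2 fails, R3 ok, R4 ok, R5 ok.
Only rule 2 fails.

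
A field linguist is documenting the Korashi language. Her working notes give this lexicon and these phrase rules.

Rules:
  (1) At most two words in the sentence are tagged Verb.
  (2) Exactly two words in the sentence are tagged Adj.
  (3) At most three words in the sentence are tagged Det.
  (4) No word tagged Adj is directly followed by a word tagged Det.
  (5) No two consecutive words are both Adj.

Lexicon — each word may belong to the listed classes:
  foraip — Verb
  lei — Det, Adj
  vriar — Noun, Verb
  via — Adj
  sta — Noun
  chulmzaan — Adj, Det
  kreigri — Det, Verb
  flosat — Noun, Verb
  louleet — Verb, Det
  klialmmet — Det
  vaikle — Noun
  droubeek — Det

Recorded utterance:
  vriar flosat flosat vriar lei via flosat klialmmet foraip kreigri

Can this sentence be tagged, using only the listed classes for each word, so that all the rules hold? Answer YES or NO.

NO

Candidates per position — 1:vriar {Noun,Verb}; 2:flosat {Noun,Verb}; 3:flosat {Noun,Verb}; 4:vriar {Noun,Verb}; 5:lei {Det,Adj}; 6:via {Adj}; 7:flosat {Noun,Verb}; 8:klialmmet {Det}; 9:foraip {Verb}; 10:kreigri {Det,Verb}.
Every candidate sequence violates at least one rule; no consistent tagging exists.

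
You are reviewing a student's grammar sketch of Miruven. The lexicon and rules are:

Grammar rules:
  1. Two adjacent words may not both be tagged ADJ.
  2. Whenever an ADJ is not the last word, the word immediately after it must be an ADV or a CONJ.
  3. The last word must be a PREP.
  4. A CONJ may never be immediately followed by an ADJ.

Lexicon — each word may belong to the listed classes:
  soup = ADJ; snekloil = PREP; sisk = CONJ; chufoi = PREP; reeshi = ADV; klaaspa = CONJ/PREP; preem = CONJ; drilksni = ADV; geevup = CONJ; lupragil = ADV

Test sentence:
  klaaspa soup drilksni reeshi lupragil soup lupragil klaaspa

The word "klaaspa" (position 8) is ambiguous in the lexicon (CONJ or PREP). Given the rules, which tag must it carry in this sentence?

Candidates per position — 1:klaaspa {CONJ,PREP}; 2:soup {ADJ}; 3:drilksni {ADV}; 4:reeshi {ADV}; 5:lupragil {ADV}; 6:soup {ADJ}; 7:lupragil {ADV}; 8:klaaspa {CONJ,PREP}.
If word 1 were CONJ, no tagging could satisfy rule 4; so word 1 is PREP.
If word 8 were CONJ, no tagging could satisfy rule 3; so word 8 is PREP.
The only consistent sequence is: PREP ADJ ADV ADV ADV ADJ ADV PREP.
Checking: rule 1 holds; rule 2 holds; rule 3 holds; rule 4 holds.

PREP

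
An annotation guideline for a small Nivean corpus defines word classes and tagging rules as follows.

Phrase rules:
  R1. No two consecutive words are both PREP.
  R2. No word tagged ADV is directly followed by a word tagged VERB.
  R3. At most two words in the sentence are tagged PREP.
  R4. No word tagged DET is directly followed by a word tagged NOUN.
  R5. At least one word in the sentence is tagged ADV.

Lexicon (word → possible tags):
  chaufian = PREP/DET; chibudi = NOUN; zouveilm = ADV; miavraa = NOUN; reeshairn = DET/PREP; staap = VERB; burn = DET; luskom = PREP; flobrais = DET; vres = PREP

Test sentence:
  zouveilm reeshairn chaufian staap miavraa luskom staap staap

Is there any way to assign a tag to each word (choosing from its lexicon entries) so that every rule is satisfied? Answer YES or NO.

YES

Candidates per position — 1:zouveilm {ADV}; 2:reeshairn {DET,PREP}; 3:chaufian {PREP,DET}; 4:staap {VERB}; 5:miavraa {NOUN}; 6:luskom {PREP}; 7:staap {VERB}; 8:staap {VERB}.
One satisfying assignment: ADV DET DET VERB NOUN PREP VERB VERB.
Check: rule 1 holds; rule 2 holds; rule 3 holds; rule 4 holds; rule 5 holds.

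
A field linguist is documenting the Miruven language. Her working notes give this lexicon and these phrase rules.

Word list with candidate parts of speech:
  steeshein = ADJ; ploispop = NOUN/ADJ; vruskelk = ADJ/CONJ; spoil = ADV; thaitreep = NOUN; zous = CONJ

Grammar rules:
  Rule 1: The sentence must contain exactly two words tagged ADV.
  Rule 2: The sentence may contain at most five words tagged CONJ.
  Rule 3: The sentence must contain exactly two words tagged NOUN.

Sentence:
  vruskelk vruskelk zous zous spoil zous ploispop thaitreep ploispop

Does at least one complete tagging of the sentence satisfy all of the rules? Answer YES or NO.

Candidates per position — 1:vruskelk {ADJ,CONJ}; 2:vruskelk {ADJ,CONJ}; 3:zous {CONJ}; 4:zous {CONJ}; 5:spoil {ADV}; 6:zous {CONJ}; 7:ploispop {NOUN,ADJ}; 8:thaitreep {NOUN}; 9:ploispop {NOUN,ADJ}.
Rule 1 cannot be satisfied by any choice of tags from the lexicon.
So there is no consistent tagging.

NO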